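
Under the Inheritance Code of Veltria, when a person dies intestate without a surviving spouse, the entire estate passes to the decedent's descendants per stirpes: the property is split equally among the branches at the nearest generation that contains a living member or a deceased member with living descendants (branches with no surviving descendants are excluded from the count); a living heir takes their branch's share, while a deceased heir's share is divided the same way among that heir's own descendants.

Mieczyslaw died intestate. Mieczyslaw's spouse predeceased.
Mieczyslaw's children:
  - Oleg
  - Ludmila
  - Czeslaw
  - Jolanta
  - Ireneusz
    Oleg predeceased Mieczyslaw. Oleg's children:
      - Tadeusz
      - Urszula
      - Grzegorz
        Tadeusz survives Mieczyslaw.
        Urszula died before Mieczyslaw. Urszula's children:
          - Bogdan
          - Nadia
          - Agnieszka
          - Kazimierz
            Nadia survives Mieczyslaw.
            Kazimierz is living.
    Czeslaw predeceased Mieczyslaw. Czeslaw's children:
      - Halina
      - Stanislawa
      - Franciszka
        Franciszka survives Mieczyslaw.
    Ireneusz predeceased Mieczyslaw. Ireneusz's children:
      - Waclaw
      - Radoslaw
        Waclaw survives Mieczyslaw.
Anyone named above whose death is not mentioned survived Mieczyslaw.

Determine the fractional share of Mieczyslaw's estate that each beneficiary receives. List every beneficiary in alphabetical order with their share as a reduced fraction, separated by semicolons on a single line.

There is no surviving spouse, so the entire estate passes to Mieczyslaw's descendants per stirpes.
The estate is divided into 5 equal shares of 1/5 among Oleg, Ludmila, Czeslaw, Jolanta, Ireneusz.
Oleg predeceased; the 1/5 allotted to Oleg's branch passes to Oleg's issue by representation.
The 1/5 is divided into 3 equal shares of 1/15 among Tadeusz, Urszula, Grzegorz.
Tadeusz is living and takes 1/15.
Urszula predeceased; the 1/15 allotted to Urszula's branch passes to Urszula's issue by representation.
The 1/15 is divided into 4 equal shares of 1/60 among Bogdan, Nadia, Agnieszka, Kazimierz.
Bogdan is living and takes 1/60.
Nadia is living and takes 1/60.
Agnieszka is living and takes 1/60.
Kazimierz is living and takes 1/60.
Grzegorz is living and takes 1/15.
Ludmila is living and takes 1/5.
Czeslaw predeceased; the 1/5 allotted to Czeslaw's branch passes to Czeslaw's issue by representation.
The 1/5 is divided into 3 equal shares of 1/15 among Halina, Stanislawa, Franciszka.
Halina is living and takes 1/15.
Stanislawa is living and takes 1/15.
Franciszka is living and takes 1/15.
Jolanta is living and takes 1/5.
Ireneusz predeceased; the 1/5 allotted to Ireneusz's branch passes to Ireneusz's issue by representation.
The 1/5 is divided into 2 equal shares of 1/10 among Waclaw, Radoslaw.
Waclaw is living and takes 1/10.
Radoslaw is living and takes 1/10.

Agnieszka 1/60; Bogdan 1/60; Franciszka 1/15; Grzegorz 1/15; Halina 1/15; Jolanta 1/5; Kazimierz 1/60; Ludmila 1/5; Nadia 1/60; Radoslaw 1/10; Stanislawa 1/15; Tadeusz 1/15; Waclaw 1/10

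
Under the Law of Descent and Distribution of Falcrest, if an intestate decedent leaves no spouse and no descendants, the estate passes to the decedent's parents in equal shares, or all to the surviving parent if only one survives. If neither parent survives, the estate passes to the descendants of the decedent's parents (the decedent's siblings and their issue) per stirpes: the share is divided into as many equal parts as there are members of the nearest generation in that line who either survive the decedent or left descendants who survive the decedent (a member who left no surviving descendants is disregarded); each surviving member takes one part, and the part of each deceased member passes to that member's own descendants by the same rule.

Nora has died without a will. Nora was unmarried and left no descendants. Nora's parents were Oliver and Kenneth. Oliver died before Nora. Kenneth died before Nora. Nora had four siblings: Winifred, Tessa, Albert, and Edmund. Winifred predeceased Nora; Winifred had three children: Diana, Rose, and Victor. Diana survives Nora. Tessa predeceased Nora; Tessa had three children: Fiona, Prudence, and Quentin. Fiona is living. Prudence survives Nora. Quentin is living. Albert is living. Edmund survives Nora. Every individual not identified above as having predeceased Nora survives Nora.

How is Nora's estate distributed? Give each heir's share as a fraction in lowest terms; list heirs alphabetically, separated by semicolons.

Neither parent survives and there are no descendants, so the estate passes to Nora's siblings and their issue per stirpes.
The estate is divided into 4 equal shares of 1/4 among Winifred, Tessa, Albert, Edmund.
Winifred predeceased; the 1/4 allotted to Winifred's branch passes to Winifred's issue by representation.
The 1/4 is divided into 3 equal shares of 1/12 among Diana, Rose, Victor.
Diana is living and takes 1/12.
Rose is living and takes 1/12.
Victor is living and takes 1/12.
Tessa predeceased; the 1/4 allotted to Tessa's branch passes to Tessa's issue by representation.
The 1/4 is divided into 3 equal shares of 1/12 among Fiona, Prudence, Quentin.
Fiona is living and takes 1/12.
Prudence is living and takes 1/12.
Quentin is living and takes 1/12.
Albert is living and takes 1/4.
Edmund is living and takes 1/4.

Albert 1/4; Diana 1/12; Edmund 1/4; Fiona 1/12; Prudence 1/12; Quentin 1/12; Rose 1/12; Victor 1/12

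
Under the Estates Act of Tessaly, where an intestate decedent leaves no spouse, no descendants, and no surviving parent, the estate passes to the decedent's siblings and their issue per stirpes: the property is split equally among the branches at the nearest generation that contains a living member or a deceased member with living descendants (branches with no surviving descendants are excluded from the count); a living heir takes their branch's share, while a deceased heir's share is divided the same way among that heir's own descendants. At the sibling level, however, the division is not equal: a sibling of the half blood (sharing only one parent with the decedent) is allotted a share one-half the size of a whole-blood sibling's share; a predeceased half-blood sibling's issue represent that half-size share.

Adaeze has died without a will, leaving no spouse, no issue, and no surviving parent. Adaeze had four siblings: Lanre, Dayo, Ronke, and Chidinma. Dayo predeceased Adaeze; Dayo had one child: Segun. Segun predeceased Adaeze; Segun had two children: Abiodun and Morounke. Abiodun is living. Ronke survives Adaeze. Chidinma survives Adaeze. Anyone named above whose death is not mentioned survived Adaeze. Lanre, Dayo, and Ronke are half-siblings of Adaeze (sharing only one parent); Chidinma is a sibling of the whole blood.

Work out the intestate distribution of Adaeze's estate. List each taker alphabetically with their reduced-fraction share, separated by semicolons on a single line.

No spouse, descendants, or parent survives, so the estate passes to Adaeze's siblings per stirpes.
Half-blood siblings count for one-half the weight of whole-blood siblings at the initial division.
Dividing 1 in proportion to weights (total weight 5/2): Lanre (weight 1/2) → 1/5; Dayo (weight 1/2) → 1/5; Ronke (weight 1/2) → 1/5; Chidinma (weight 1) → 2/5.
Lanre is living and takes 1/5.
Dayo predeceased; the 1/5 allotted to Dayo's branch passes to Dayo's issue by representation.
Segun's line is the sole branch at this level, so the full 1/5 passes to Segun's issue by representation.
The 1/5 is divided into 2 equal shares of 1/10 among Abiodun, Morounke.
Abiodun is living and takes 1/10.
Morounke is living and takes 1/10.
Ronke is living and takes 1/5.
Chidinma is living and takes 2/5.

Abiodun 1/10; Chidinma 2/5; Lanre 1/5; Morounke 1/10; Ronke 1/5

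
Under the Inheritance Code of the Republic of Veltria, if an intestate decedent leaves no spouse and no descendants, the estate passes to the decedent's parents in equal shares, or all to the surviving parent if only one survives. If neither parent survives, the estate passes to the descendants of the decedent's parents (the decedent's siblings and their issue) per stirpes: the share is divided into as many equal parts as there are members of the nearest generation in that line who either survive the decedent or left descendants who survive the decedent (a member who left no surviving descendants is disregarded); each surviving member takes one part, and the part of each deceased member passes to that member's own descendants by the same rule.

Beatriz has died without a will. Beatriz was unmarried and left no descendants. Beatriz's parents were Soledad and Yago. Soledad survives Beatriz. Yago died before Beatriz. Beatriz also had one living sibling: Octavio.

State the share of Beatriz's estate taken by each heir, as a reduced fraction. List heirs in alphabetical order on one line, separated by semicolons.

Only one parent, Soledad, survives, so Soledad takes the entire estate. The siblings take nothing because a surviving parent has priority.

Soledad 1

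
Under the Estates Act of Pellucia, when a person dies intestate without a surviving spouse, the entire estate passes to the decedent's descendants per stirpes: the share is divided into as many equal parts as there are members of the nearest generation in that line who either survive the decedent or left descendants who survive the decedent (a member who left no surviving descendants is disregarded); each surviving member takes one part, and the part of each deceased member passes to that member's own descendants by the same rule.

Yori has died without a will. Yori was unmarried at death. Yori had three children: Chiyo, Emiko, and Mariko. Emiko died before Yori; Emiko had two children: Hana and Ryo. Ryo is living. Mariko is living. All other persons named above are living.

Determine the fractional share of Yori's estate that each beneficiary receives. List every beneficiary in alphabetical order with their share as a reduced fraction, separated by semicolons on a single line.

Chiyo 1/3; Hana 1/6; Mariko 1/3; Ryo 1/6

There is no surviving spouse, so the entire estate passes to Yori's descendants per stirpes.
The estate is divided into 3 equal shares of 1/3 among Chiyo, Emiko, Mariko.
Chiyo is living and takes 1/3.
Emiko predeceased; the 1/3 allotted to Emiko's branch passes to Emiko's issue by representation.
The 1/3 is divided into 2 equal shares of 1/6 among Hana, Ryo.
Hana is living and takes 1/6.
Ryo is living and takes 1/6.
Mariko is living and takes 1/3.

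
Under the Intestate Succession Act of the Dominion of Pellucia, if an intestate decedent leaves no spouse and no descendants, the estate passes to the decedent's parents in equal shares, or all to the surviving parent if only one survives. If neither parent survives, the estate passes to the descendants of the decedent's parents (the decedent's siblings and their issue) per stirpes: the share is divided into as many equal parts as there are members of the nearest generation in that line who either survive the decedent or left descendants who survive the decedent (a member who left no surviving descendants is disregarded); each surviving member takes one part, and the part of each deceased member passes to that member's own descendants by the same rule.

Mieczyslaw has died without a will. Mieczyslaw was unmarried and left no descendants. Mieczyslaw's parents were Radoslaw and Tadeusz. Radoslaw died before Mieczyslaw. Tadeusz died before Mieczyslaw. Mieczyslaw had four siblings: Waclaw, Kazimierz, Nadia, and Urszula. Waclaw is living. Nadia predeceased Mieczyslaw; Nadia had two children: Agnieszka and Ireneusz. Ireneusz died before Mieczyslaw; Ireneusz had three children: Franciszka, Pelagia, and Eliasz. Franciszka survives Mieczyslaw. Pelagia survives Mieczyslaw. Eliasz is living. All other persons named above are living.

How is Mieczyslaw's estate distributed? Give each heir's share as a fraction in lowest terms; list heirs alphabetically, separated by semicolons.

Agnieszka 1/8; Eliasz 1/24; Franciszka 1/24; Kazimierz 1/4; Pelagia 1/24; Urszula 1/4; Waclaw 1/4

Neither parent survives and there are no descendants, so the estate passes to Mieczyslaw's siblings and their issue per stirpes.
The estate is divided into 4 equal shares of 1/4 among Waclaw, Kazimierz, Nadia, Urszula.
Waclaw is living and takes 1/4.
Kazimierz is living and takes 1/4.
Nadia predeceased; the 1/4 allotted to Nadia's branch passes to Nadia's issue by representation.
The 1/4 is divided into 2 equal shares of 1/8 among Agnieszka, Ireneusz.
Agnieszka is living and takes 1/8.
Ireneusz predeceased; the 1/8 allotted to Ireneusz's branch passes to Ireneusz's issue by representation.
The 1/8 is divided into 3 equal shares of 1/24 among Franciszka, Pelagia, Eliasz.
Franciszka is living and takes 1/24.
Pelagia is living and takes 1/24.
Eliasz is living and takes 1/24.
Urszula is living and takes 1/4.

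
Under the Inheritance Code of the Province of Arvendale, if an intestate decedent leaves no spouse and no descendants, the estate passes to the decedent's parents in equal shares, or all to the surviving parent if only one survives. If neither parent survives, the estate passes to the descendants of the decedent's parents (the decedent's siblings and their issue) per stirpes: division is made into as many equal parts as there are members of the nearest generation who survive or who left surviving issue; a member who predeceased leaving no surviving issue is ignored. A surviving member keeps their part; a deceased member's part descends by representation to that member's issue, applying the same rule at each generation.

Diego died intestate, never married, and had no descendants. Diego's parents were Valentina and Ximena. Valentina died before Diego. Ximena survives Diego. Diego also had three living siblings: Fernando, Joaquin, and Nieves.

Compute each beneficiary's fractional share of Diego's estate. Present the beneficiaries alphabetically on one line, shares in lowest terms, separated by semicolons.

Ximena 1

Only one parent, Ximena, survives, so Ximena takes the entire estate. The siblings take nothing because a surviving parent has priority.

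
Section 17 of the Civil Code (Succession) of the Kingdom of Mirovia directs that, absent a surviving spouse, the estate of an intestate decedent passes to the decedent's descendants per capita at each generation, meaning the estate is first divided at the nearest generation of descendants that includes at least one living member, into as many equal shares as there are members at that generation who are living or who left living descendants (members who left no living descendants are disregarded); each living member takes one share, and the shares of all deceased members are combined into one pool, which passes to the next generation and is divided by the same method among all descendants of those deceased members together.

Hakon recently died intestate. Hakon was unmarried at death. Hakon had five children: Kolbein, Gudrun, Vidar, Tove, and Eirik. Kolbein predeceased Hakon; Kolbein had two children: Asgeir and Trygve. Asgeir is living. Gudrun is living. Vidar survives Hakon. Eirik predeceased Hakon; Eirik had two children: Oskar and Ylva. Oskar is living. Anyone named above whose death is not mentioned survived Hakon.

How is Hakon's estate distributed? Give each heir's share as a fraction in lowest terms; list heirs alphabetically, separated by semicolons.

Asgeir 1/10; Gudrun 1/5; Oskar 1/10; Tove 1/5; Trygve 1/10; Vidar 1/5; Ylva 1/10

There is no surviving spouse, so the entire estate passes to Hakon's descendants per capita at each generation.
At generation 1 (Kolbein, Gudrun, Vidar, Tove, Eirik) there are 5 shares of (1)/5 = 1/5 each.
Living: Gudrun, Vidar, and Tove — each takes 1/5.
Deceased: Kolbein and Eirik. Their combined 2/5 is pooled and carried to generation 2.
At generation 2 (Asgeir, Trygve, Oskar, Ylva) there are 4 shares of (2/5)/4 = 1/10 each.
Living: Asgeir, Trygve, Oskar, and Ylva — each takes 1/10.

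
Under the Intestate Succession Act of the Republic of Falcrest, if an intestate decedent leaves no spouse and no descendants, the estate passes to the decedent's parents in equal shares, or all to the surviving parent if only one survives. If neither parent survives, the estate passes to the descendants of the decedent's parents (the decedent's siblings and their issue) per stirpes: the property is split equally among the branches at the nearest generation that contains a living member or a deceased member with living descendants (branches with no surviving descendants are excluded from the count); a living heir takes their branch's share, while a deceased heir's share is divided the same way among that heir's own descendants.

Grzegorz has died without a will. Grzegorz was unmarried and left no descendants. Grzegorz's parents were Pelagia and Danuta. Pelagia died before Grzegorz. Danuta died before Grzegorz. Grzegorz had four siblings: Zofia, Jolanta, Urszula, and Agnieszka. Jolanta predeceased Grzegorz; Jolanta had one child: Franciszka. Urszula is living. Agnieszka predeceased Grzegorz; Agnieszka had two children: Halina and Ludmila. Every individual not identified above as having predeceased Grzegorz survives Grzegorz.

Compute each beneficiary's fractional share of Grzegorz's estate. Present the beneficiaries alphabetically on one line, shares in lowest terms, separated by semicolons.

Neither parent survives and there are no descendants, so the estate passes to Grzegorz's siblings and their issue per stirpes.
The estate is divided into 4 equal shares of 1/4 among Zofia, Jolanta, Urszula, Agnieszka.
Zofia is living and takes 1/4.
Jolanta predeceased; the 1/4 allotted to Jolanta's branch passes to Jolanta's issue by representation.
Franciszka is the sole taker at this level and receives the full 1/4.
Urszula is living and takes 1/4.
Agnieszka predeceased; the 1/4 allotted to Agnieszka's branch passes to Agnieszka's issue by representation.
The 1/4 is divided into 2 equal shares of 1/8 among Halina, Ludmila.
Halina is living and takes 1/8.
Ludmila is living and takes 1/8.

Franciszka 1/4; Halina 1/8; Ludmila 1/8; Urszula 1/4; Zofia 1/4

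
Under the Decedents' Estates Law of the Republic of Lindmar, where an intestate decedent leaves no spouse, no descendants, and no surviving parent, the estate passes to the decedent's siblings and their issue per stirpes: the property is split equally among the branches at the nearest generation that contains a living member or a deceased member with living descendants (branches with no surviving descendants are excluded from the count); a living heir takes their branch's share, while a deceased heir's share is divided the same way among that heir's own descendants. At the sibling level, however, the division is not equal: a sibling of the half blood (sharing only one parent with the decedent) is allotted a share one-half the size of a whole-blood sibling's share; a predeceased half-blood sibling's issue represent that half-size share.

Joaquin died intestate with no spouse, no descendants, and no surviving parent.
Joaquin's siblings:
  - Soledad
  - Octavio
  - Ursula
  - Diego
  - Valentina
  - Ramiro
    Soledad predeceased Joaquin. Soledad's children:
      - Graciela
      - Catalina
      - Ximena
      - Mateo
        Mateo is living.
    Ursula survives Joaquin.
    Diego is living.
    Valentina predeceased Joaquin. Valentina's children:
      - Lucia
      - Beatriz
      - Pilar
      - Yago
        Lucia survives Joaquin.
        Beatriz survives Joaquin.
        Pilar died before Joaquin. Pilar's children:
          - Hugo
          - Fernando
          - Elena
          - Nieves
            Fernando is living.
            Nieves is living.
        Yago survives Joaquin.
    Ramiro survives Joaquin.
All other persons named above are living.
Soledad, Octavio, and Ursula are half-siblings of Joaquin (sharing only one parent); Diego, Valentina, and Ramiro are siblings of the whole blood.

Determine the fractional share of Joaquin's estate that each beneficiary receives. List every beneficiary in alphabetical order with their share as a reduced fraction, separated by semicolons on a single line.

No spouse, descendants, or parent survives, so the estate passes to Joaquin's siblings per stirpes.
Half-blood siblings count for one-half the weight of whole-blood siblings at the initial division.
Dividing 1 in proportion to weights (total weight 9/2): Soledad (weight 1/2) → 1/9; Octavio (weight 1/2) → 1/9; Ursula (weight 1/2) → 1/9; Diego (weight 1) → 2/9; Valentina (weight 1) → 2/9; Ramiro (weight 1) → 2/9.
Soledad predeceased; the 1/9 allotted to Soledad's branch passes to Soledad's issue by representation.
The 1/9 is divided into 4 equal shares of 1/36 among Graciela, Catalina, Ximena, Mateo.
Graciela is living and takes 1/36.
Catalina is living and takes 1/36.
Ximena is living and takes 1/36.
Mateo is living and takes 1/36.
Octavio is living and takes 1/9.
Ursula is living and takes 1/9.
Diego is living and takes 2/9.
Valentina predeceased; the 2/9 allotted to Valentina's branch passes to Valentina's issue by representation.
The 2/9 is divided into 4 equal shares of 1/18 among Lucia, Beatriz, Pilar, Yago.
Lucia is living and takes 1/18.
Beatriz is living and takes 1/18.
Pilar predeceased; the 1/18 allotted to Pilar's branch passes to Pilar's issue by representation.
The 1/18 is divided into 4 equal shares of 1/72 among Hugo, Fernando, Elena, Nieves.
Hugo is living and takes 1/72.
Fernando is living and takes 1/72.
Elena is living and takes 1/72.
Nieves is living and takes 1/72.
Yago is living and takes 1/18.
Ramiro is living and takes 2/9.

Beatriz 1/18; Catalina 1/36; Diego 2/9; Elena 1/72; Fernando 1/72; Graciela 1/36; Hugo 1/72; Lucia 1/18; Mateo 1/36; Nieves 1/72; Octavio 1/9; Ramiro 2/9; Ursula 1/9; Ximena 1/36; Yago 1/18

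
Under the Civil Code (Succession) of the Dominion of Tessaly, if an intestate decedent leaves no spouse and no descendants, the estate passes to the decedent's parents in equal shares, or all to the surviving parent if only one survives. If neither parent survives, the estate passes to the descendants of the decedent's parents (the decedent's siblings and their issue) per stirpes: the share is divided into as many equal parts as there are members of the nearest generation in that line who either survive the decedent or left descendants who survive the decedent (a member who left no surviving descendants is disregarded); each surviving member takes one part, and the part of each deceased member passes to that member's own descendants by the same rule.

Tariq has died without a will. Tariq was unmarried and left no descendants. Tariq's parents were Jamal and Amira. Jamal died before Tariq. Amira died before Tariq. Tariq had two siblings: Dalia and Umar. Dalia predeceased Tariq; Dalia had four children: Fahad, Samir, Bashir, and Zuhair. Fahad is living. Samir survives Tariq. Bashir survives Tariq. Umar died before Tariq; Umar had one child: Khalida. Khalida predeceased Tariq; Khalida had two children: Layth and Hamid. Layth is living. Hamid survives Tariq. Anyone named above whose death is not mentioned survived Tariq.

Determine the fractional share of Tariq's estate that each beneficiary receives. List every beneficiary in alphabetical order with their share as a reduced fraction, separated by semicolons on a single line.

Bashir 1/8; Fahad 1/8; Hamid 1/4; Layth 1/4; Samir 1/8; Zuhair 1/8

Neither parent survives and there are no descendants, so the estate passes to Tariq's siblings and their issue per stirpes.
The estate is divided into 2 equal shares of 1/2 among Dalia, Umar.
Dalia predeceased; the 1/2 allotted to Dalia's branch passes to Dalia's issue by representation.
The 1/2 is divided into 4 equal shares of 1/8 among Fahad, Samir, Bashir, Zuhair.
Fahad is living and takes 1/8.
Samir is living and takes 1/8.
Bashir is living and takes 1/8.
Zuhair is living and takes 1/8.
Umar predeceased; the 1/2 allotted to Umar's branch passes to Umar's issue by representation.
Khalida's line is the sole branch at this level, so the full 1/2 passes to Khalida's issue by representation.
The 1/2 is divided into 2 equal shares of 1/4 among Layth, Hamid.
Layth is living and takes 1/4.
Hamid is living and takes 1/4.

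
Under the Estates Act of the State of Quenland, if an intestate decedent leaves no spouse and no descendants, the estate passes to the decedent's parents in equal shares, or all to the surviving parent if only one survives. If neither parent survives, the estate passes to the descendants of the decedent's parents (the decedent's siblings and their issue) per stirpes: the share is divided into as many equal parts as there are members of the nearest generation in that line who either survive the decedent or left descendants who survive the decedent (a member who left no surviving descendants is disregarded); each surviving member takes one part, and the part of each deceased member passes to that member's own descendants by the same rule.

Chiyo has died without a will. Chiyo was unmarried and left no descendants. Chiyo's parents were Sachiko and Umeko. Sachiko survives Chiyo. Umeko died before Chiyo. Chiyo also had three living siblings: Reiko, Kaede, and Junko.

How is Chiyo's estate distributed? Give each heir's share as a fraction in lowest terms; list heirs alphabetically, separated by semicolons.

Sachiko 1

Only one parent, Sachiko, survives, so Sachiko takes the entire estate. The siblings take nothing because a surviving parent has priority.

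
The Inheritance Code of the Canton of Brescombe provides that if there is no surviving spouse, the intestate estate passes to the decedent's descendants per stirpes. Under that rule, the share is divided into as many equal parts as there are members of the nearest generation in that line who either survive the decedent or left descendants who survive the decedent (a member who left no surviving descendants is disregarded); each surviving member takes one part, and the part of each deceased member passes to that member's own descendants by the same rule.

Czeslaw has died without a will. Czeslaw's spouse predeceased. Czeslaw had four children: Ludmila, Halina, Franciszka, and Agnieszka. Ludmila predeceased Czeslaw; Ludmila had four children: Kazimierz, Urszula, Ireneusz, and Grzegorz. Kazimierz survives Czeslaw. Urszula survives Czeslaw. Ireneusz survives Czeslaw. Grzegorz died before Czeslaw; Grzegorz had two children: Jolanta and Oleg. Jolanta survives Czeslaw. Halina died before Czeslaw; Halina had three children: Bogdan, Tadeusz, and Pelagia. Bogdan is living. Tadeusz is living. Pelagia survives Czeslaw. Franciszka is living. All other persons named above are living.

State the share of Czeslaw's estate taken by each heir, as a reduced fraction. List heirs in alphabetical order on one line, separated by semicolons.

Agnieszka 1/4; Bogdan 1/12; Franciszka 1/4; Ireneusz 1/16; Jolanta 1/32; Kazimierz 1/16; Oleg 1/32; Pelagia 1/12; Tadeusz 1/12; Urszula 1/16

There is no surviving spouse, so the entire estate passes to Czeslaw's descendants per stirpes.
The estate is divided into 4 equal shares of 1/4 among Ludmila, Halina, Franciszka, Agnieszka.
Ludmila predeceased; the 1/4 allotted to Ludmila's branch passes to Ludmila's issue by representation.
The 1/4 is divided into 4 equal shares of 1/16 among Kazimierz, Urszula, Ireneusz, Grzegorz.
Kazimierz is living and takes 1/16.
Urszula is living and takes 1/16.
Ireneusz is living and takes 1/16.
Grzegorz predeceased; the 1/16 allotted to Grzegorz's branch passes to Grzegorz's issue by representation.
The 1/16 is divided into 2 equal shares of 1/32 among Jolanta, Oleg.
Jolanta is living and takes 1/32.
Oleg is living and takes 1/32.
Halina predeceased; the 1/4 allotted to Halina's branch passes to Halina's issue by representation.
The 1/4 is divided into 3 equal shares of 1/12 among Bogdan, Tadeusz, Pelagia.
Bogdan is living and takes 1/12.
Tadeusz is living and takes 1/12.
Pelagia is living and takes 1/12.
Franciszka is living and takes 1/4.
Agnieszka is living and takes 1/4.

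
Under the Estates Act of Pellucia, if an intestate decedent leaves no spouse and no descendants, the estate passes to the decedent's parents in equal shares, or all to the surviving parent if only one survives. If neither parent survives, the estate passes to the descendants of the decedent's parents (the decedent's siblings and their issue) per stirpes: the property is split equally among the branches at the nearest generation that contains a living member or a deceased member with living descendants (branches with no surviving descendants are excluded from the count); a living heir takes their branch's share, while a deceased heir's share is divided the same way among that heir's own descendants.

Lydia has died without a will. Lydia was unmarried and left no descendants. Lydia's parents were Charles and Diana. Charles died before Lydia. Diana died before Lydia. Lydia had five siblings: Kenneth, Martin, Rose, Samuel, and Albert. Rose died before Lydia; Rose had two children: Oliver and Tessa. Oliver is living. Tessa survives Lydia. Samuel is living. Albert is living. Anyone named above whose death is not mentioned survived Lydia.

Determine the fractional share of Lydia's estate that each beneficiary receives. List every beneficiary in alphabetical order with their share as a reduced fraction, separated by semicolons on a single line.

Albert 1/5; Kenneth 1/5; Martin 1/5; Oliver 1/10; Samuel 1/5; Tessa 1/10

Neither parent survives and there are no descendants, so the estate passes to Lydia's siblings and their issue per stirpes.
The estate is divided into 5 equal shares of 1/5 among Kenneth, Martin, Rose, Samuel, Albert.
Kenneth is living and takes 1/5.
Martin is living and takes 1/5.
Rose predeceased; the 1/5 allotted to Rose's branch passes to Rose's issue by representation.
The 1/5 is divided into 2 equal shares of 1/10 among Oliver, Tessa.
Oliver is living and takes 1/10.
Tessa is living and takes 1/10.
Samuel is living and takes 1/5.
Albert is living and takes 1/5.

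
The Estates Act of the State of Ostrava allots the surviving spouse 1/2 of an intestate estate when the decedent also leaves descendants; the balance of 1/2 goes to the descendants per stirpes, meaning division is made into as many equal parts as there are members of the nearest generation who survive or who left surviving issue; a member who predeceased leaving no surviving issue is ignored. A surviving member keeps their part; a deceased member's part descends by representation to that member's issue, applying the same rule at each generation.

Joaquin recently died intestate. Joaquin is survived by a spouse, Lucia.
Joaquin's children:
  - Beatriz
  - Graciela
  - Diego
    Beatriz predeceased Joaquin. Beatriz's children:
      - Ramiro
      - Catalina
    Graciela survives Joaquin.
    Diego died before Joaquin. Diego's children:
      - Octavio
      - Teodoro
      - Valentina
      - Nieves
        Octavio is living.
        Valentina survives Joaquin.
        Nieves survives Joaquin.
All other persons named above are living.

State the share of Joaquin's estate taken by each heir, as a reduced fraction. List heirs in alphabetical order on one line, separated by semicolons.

Lucia, as surviving spouse, takes 1/2.
The remaining 1/2 passes to Joaquin's descendants per stirpes.
The 1/2 is divided into 3 equal shares of 1/6 among Beatriz, Graciela, Diego.
Beatriz predeceased; the 1/6 allotted to Beatriz's branch passes to Beatriz's issue by representation.
The 1/6 is divided into 2 equal shares of 1/12 among Ramiro, Catalina.
Ramiro is living and takes 1/12.
Catalina is living and takes 1/12.
Graciela is living and takes 1/6.
Diego predeceased; the 1/6 allotted to Diego's branch passes to Diego's issue by representation.
The 1/6 is divided into 4 equal shares of 1/24 among Octavio, Teodoro, Valentina, Nieves.
Octavio is living and takes 1/24.
Teodoro is living and takes 1/24.
Valentina is living and takes 1/24.
Nieves is living and takes 1/24.

Catalina 1/12; Graciela 1/6; Lucia 1/2; Nieves 1/24; Octavio 1/24; Ramiro 1/12; Teodoro 1/24; Valentina 1/24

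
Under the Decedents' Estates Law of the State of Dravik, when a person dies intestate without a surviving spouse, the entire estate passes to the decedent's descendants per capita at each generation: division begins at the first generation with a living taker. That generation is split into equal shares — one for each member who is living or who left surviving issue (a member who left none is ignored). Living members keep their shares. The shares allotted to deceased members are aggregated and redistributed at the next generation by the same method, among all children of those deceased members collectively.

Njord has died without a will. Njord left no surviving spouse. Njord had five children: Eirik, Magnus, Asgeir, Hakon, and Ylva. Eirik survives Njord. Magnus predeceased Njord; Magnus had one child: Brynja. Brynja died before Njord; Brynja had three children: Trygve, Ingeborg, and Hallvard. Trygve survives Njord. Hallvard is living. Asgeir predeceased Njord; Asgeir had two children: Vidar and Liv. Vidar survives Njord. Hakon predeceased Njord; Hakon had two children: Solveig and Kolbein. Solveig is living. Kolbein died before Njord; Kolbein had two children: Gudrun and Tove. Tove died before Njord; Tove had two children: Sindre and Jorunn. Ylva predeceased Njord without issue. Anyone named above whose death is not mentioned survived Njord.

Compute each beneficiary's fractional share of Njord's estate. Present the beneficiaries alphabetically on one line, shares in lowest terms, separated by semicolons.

Eirik 1/4; Gudrun 3/50; Hallvard 3/50; Ingeborg 3/50; Jorunn 3/100; Liv 3/20; Sindre 3/100; Solveig 3/20; Trygve 3/50; Vidar 3/20

There is no surviving spouse, so the entire estate passes to Njord's descendants per capita at each generation.
At generation 1 (Eirik, Magnus, Asgeir, Hakon) there are 4 shares of (1)/4 = 1/4 each.
Living: Eirik — each takes 1/4.
Deceased: Magnus, Asgeir, and Hakon. Their combined 3/4 is pooled and carried to generation 2.
At generation 2 (Brynja, Vidar, Liv, Solveig, Kolbein) there are 5 shares of (3/4)/5 = 3/20 each.
Living: Vidar, Liv, and Solveig — each takes 3/20.
Deceased: Brynja and Kolbein. Their combined 3/10 is pooled and carried to generation 3.
At generation 3 (Trygve, Ingeborg, Hallvard, Gudrun, Tove) there are 5 shares of (3/10)/5 = 3/50 each.
Living: Trygve, Ingeborg, Hallvard, and Gudrun — each takes 3/50.
Deceased: Tove. That 3/50 share is carried to generation 4.
At generation 4 (Sindre, Jorunn) there are 2 shares of (3/50)/2 = 3/100 each.
Living: Sindre and Jorunn — each takes 3/100.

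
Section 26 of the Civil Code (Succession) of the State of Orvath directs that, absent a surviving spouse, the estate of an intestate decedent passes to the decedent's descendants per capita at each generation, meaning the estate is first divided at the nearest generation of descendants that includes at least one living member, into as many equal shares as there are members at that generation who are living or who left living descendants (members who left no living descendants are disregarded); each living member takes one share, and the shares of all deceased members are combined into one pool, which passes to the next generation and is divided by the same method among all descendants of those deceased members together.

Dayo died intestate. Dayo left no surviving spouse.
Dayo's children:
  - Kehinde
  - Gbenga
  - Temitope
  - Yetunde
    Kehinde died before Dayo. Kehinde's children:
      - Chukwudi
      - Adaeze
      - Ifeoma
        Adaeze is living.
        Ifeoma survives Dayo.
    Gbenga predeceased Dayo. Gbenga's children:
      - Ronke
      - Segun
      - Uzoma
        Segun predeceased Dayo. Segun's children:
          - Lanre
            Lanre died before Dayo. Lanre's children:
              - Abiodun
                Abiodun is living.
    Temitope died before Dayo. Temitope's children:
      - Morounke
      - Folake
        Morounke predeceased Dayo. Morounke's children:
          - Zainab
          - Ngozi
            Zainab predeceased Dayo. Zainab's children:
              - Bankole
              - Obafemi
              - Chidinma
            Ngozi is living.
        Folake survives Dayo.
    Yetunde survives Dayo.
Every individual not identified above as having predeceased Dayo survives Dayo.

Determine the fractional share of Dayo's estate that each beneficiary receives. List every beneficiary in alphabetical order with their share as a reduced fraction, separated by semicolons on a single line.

There is no surviving spouse, so the entire estate passes to Dayo's descendants per capita at each generation.
At generation 1 (Kehinde, Gbenga, Temitope, Yetunde) there are 4 shares of (1)/4 = 1/4 each.
Living: Yetunde — each takes 1/4.
Deceased: Kehinde, Gbenga, and Temitope. Their combined 3/4 is pooled and carried to generation 2.
At generation 2 (Chukwudi, Adaeze, Ifeoma, Ronke, Segun, Uzoma, Morounke, Folake) there are 8 shares of (3/4)/8 = 3/32 each.
Living: Chukwudi, Adaeze, Ifeoma, Ronke, Uzoma, and Folake — each takes 3/32.
Deceased: Segun and Morounke. Their combined 3/16 is pooled and carried to generation 3.
At generation 3 (Lanre, Zainab, Ngozi) there are 3 shares of (3/16)/3 = 1/16 each.
Living: Ngozi — each takes 1/16.
Deceased: Lanre and Zainab. Their combined 1/8 is pooled and carried to generation 4.
At generation 4 (Abiodun, Bankole, Obafemi, Chidinma) there are 4 shares of (1/8)/4 = 1/32 each.
Living: Abiodun, Bankole, Obafemi, and Chidinma — each takes 1/32.

Abiodun 1/32; Adaeze 3/32; Bankole 1/32; Chidinma 1/32; Chukwudi 3/32; Folake 3/32; Ifeoma 3/32; Ngozi 1/16; Obafemi 1/32; Ronke 3/32; Uzoma 3/32; Yetunde 1/4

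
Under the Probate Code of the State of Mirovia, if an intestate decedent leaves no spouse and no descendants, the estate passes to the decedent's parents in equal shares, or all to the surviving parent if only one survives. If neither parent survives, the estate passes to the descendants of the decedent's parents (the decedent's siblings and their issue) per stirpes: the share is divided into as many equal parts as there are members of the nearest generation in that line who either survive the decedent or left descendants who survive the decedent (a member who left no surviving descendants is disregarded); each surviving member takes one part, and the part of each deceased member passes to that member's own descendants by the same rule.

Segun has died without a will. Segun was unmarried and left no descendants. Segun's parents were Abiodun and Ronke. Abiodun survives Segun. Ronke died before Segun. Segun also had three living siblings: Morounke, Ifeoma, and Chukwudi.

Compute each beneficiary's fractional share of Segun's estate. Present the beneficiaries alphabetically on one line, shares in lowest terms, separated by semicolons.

Abiodun 1

Only one parent, Abiodun, survives, so Abiodun takes the entire estate. The siblings take nothing because a surviving parent has priority.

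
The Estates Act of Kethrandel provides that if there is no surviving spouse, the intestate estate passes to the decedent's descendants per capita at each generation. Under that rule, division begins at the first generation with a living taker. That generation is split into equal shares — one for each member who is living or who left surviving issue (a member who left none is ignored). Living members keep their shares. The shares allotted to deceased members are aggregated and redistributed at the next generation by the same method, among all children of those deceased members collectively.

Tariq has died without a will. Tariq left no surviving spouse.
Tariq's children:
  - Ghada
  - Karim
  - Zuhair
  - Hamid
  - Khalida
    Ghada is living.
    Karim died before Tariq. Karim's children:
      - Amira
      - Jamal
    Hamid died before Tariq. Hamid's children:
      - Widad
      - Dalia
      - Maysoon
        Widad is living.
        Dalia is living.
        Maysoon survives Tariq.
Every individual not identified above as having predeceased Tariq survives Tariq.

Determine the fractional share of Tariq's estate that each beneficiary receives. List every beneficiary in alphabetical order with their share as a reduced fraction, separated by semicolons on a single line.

Amira 2/25; Dalia 2/25; Ghada 1/5; Jamal 2/25; Khalida 1/5; Maysoon 2/25; Widad 2/25; Zuhair 1/5

There is no surviving spouse, so the entire estate passes to Tariq's descendants per capita at each generation.
At generation 1 (Ghada, Karim, Zuhair, Hamid, Khalida) there are 5 shares of (1)/5 = 1/5 each.
Living: Ghada, Zuhair, and Khalida — each takes 1/5.
Deceased: Karim and Hamid. Their combined 2/5 is pooled and carried to generation 2.
At generation 2 (Amira, Jamal, Widad, Dalia, Maysoon) there are 5 shares of (2/5)/5 = 2/25 each.
Living: Amira, Jamal, Widad, Dalia, and Maysoon — each takes 2/25.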